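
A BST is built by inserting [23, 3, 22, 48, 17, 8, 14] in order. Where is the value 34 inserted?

Starting tree (level order): [23, 3, 48, None, 22, None, None, 17, None, 8, None, None, 14]
Insertion path: 23 -> 48
Result: insert 34 as left child of 48
Final tree (level order): [23, 3, 48, None, 22, 34, None, 17, None, None, None, 8, None, None, 14]


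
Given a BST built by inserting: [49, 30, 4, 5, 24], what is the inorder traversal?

Tree insertion order: [49, 30, 4, 5, 24]
Tree (level-order array): [49, 30, None, 4, None, None, 5, None, 24]
Inorder traversal: [4, 5, 24, 30, 49]


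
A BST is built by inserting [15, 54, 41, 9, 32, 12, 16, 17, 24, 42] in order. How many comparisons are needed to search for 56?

Search path for 56: 15 -> 54
Found: False
Comparisons: 2


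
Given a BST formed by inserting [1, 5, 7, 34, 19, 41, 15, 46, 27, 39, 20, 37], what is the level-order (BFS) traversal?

Tree insertion order: [1, 5, 7, 34, 19, 41, 15, 46, 27, 39, 20, 37]
Tree (level-order array): [1, None, 5, None, 7, None, 34, 19, 41, 15, 27, 39, 46, None, None, 20, None, 37]
BFS from the root, enqueuing left then right child of each popped node:
  queue [1] -> pop 1, enqueue [5], visited so far: [1]
  queue [5] -> pop 5, enqueue [7], visited so far: [1, 5]
  queue [7] -> pop 7, enqueue [34], visited so far: [1, 5, 7]
  queue [34] -> pop 34, enqueue [19, 41], visited so far: [1, 5, 7, 34]
  queue [19, 41] -> pop 19, enqueue [15, 27], visited so far: [1, 5, 7, 34, 19]
  queue [41, 15, 27] -> pop 41, enqueue [39, 46], visited so far: [1, 5, 7, 34, 19, 41]
  queue [15, 27, 39, 46] -> pop 15, enqueue [none], visited so far: [1, 5, 7, 34, 19, 41, 15]
  queue [27, 39, 46] -> pop 27, enqueue [20], visited so far: [1, 5, 7, 34, 19, 41, 15, 27]
  queue [39, 46, 20] -> pop 39, enqueue [37], visited so far: [1, 5, 7, 34, 19, 41, 15, 27, 39]
  queue [46, 20, 37] -> pop 46, enqueue [none], visited so far: [1, 5, 7, 34, 19, 41, 15, 27, 39, 46]
  queue [20, 37] -> pop 20, enqueue [none], visited so far: [1, 5, 7, 34, 19, 41, 15, 27, 39, 46, 20]
  queue [37] -> pop 37, enqueue [none], visited so far: [1, 5, 7, 34, 19, 41, 15, 27, 39, 46, 20, 37]
Result: [1, 5, 7, 34, 19, 41, 15, 27, 39, 46, 20, 37]


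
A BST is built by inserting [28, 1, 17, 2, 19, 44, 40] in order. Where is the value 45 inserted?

Starting tree (level order): [28, 1, 44, None, 17, 40, None, 2, 19]
Insertion path: 28 -> 44
Result: insert 45 as right child of 44
Final tree (level order): [28, 1, 44, None, 17, 40, 45, 2, 19]


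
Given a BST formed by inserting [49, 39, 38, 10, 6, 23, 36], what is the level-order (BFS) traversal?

Tree insertion order: [49, 39, 38, 10, 6, 23, 36]
Tree (level-order array): [49, 39, None, 38, None, 10, None, 6, 23, None, None, None, 36]
BFS from the root, enqueuing left then right child of each popped node:
  queue [49] -> pop 49, enqueue [39], visited so far: [49]
  queue [39] -> pop 39, enqueue [38], visited so far: [49, 39]
  queue [38] -> pop 38, enqueue [10], visited so far: [49, 39, 38]
  queue [10] -> pop 10, enqueue [6, 23], visited so far: [49, 39, 38, 10]
  queue [6, 23] -> pop 6, enqueue [none], visited so far: [49, 39, 38, 10, 6]
  queue [23] -> pop 23, enqueue [36], visited so far: [49, 39, 38, 10, 6, 23]
  queue [36] -> pop 36, enqueue [none], visited so far: [49, 39, 38, 10, 6, 23, 36]
Result: [49, 39, 38, 10, 6, 23, 36]


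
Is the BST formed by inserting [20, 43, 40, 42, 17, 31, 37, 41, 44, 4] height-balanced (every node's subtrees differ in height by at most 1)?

Tree (level-order array): [20, 17, 43, 4, None, 40, 44, None, None, 31, 42, None, None, None, 37, 41]
Definition: a tree is height-balanced if, at every node, |h(left) - h(right)| <= 1 (empty subtree has height -1).
Bottom-up per-node check:
  node 4: h_left=-1, h_right=-1, diff=0 [OK], height=0
  node 17: h_left=0, h_right=-1, diff=1 [OK], height=1
  node 37: h_left=-1, h_right=-1, diff=0 [OK], height=0
  node 31: h_left=-1, h_right=0, diff=1 [OK], height=1
  node 41: h_left=-1, h_right=-1, diff=0 [OK], height=0
  node 42: h_left=0, h_right=-1, diff=1 [OK], height=1
  node 40: h_left=1, h_right=1, diff=0 [OK], height=2
  node 44: h_left=-1, h_right=-1, diff=0 [OK], height=0
  node 43: h_left=2, h_right=0, diff=2 [FAIL (|2-0|=2 > 1)], height=3
  node 20: h_left=1, h_right=3, diff=2 [FAIL (|1-3|=2 > 1)], height=4
Node 43 violates the condition: |2 - 0| = 2 > 1.
Result: Not balanced


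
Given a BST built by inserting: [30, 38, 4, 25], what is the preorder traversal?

Tree insertion order: [30, 38, 4, 25]
Tree (level-order array): [30, 4, 38, None, 25]
Preorder traversal: [30, 4, 25, 38]


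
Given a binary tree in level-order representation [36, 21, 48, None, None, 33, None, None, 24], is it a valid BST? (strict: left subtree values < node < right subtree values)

Level-order array: [36, 21, 48, None, None, 33, None, None, 24]
Validate using subtree bounds (lo, hi): at each node, require lo < value < hi,
then recurse left with hi=value and right with lo=value.
Preorder trace (stopping at first violation):
  at node 36 with bounds (-inf, +inf): OK
  at node 21 with bounds (-inf, 36): OK
  at node 48 with bounds (36, +inf): OK
  at node 33 with bounds (36, 48): VIOLATION
Node 33 violates its bound: not (36 < 33 < 48).
Result: Not a valid BST


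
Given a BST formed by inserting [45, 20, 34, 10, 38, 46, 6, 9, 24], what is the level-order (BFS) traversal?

Tree insertion order: [45, 20, 34, 10, 38, 46, 6, 9, 24]
Tree (level-order array): [45, 20, 46, 10, 34, None, None, 6, None, 24, 38, None, 9]
BFS from the root, enqueuing left then right child of each popped node:
  queue [45] -> pop 45, enqueue [20, 46], visited so far: [45]
  queue [20, 46] -> pop 20, enqueue [10, 34], visited so far: [45, 20]
  queue [46, 10, 34] -> pop 46, enqueue [none], visited so far: [45, 20, 46]
  queue [10, 34] -> pop 10, enqueue [6], visited so far: [45, 20, 46, 10]
  queue [34, 6] -> pop 34, enqueue [24, 38], visited so far: [45, 20, 46, 10, 34]
  queue [6, 24, 38] -> pop 6, enqueue [9], visited so far: [45, 20, 46, 10, 34, 6]
  queue [24, 38, 9] -> pop 24, enqueue [none], visited so far: [45, 20, 46, 10, 34, 6, 24]
  queue [38, 9] -> pop 38, enqueue [none], visited so far: [45, 20, 46, 10, 34, 6, 24, 38]
  queue [9] -> pop 9, enqueue [none], visited so far: [45, 20, 46, 10, 34, 6, 24, 38, 9]
Result: [45, 20, 46, 10, 34, 6, 24, 38, 9]


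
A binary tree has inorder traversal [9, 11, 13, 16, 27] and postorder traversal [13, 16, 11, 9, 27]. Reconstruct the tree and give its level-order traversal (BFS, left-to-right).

Inorder:   [9, 11, 13, 16, 27]
Postorder: [13, 16, 11, 9, 27]
Algorithm: postorder visits root last, so walk postorder right-to-left;
each value is the root of the current inorder slice — split it at that
value, recurse on the right subtree first, then the left.
Recursive splits:
  root=27; inorder splits into left=[9, 11, 13, 16], right=[]
  root=9; inorder splits into left=[], right=[11, 13, 16]
  root=11; inorder splits into left=[], right=[13, 16]
  root=16; inorder splits into left=[13], right=[]
  root=13; inorder splits into left=[], right=[]
Reconstructed level-order: [27, 9, 11, 16, 13]


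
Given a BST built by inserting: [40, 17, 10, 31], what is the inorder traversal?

Tree insertion order: [40, 17, 10, 31]
Tree (level-order array): [40, 17, None, 10, 31]
Inorder traversal: [10, 17, 31, 40]


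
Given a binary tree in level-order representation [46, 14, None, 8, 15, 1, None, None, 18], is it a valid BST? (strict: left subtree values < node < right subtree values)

Level-order array: [46, 14, None, 8, 15, 1, None, None, 18]
Validate using subtree bounds (lo, hi): at each node, require lo < value < hi,
then recurse left with hi=value and right with lo=value.
Preorder trace (stopping at first violation):
  at node 46 with bounds (-inf, +inf): OK
  at node 14 with bounds (-inf, 46): OK
  at node 8 with bounds (-inf, 14): OK
  at node 1 with bounds (-inf, 8): OK
  at node 15 with bounds (14, 46): OK
  at node 18 with bounds (15, 46): OK
No violation found at any node.
Result: Valid BST


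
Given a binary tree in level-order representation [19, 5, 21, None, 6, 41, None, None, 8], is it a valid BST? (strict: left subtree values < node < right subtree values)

Level-order array: [19, 5, 21, None, 6, 41, None, None, 8]
Validate using subtree bounds (lo, hi): at each node, require lo < value < hi,
then recurse left with hi=value and right with lo=value.
Preorder trace (stopping at first violation):
  at node 19 with bounds (-inf, +inf): OK
  at node 5 with bounds (-inf, 19): OK
  at node 6 with bounds (5, 19): OK
  at node 8 with bounds (6, 19): OK
  at node 21 with bounds (19, +inf): OK
  at node 41 with bounds (19, 21): VIOLATION
Node 41 violates its bound: not (19 < 41 < 21).
Result: Not a valid BST


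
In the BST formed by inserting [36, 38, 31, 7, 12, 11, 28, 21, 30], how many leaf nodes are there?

Tree built from: [36, 38, 31, 7, 12, 11, 28, 21, 30]
Tree (level-order array): [36, 31, 38, 7, None, None, None, None, 12, 11, 28, None, None, 21, 30]
Rule: A leaf has 0 children.
Per-node child counts:
  node 36: 2 child(ren)
  node 31: 1 child(ren)
  node 7: 1 child(ren)
  node 12: 2 child(ren)
  node 11: 0 child(ren)
  node 28: 2 child(ren)
  node 21: 0 child(ren)
  node 30: 0 child(ren)
  node 38: 0 child(ren)
Matching nodes: [11, 21, 30, 38]
Count of leaf nodes: 4


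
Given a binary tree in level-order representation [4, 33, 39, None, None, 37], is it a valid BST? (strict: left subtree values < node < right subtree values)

Level-order array: [4, 33, 39, None, None, 37]
Validate using subtree bounds (lo, hi): at each node, require lo < value < hi,
then recurse left with hi=value and right with lo=value.
Preorder trace (stopping at first violation):
  at node 4 with bounds (-inf, +inf): OK
  at node 33 with bounds (-inf, 4): VIOLATION
Node 33 violates its bound: not (-inf < 33 < 4).
Result: Not a valid BST


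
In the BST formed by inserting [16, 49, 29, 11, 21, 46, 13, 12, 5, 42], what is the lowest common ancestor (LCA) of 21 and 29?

Tree insertion order: [16, 49, 29, 11, 21, 46, 13, 12, 5, 42]
Tree (level-order array): [16, 11, 49, 5, 13, 29, None, None, None, 12, None, 21, 46, None, None, None, None, 42]
In a BST, the LCA of p=21, q=29 is the first node v on the
root-to-leaf path with p <= v <= q (go left if both < v, right if both > v).
Walk from root:
  at 16: both 21 and 29 > 16, go right
  at 49: both 21 and 29 < 49, go left
  at 29: 21 <= 29 <= 29, this is the LCA
LCA = 29


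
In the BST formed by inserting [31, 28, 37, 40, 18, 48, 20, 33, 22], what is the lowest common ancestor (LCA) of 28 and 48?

Tree insertion order: [31, 28, 37, 40, 18, 48, 20, 33, 22]
Tree (level-order array): [31, 28, 37, 18, None, 33, 40, None, 20, None, None, None, 48, None, 22]
In a BST, the LCA of p=28, q=48 is the first node v on the
root-to-leaf path with p <= v <= q (go left if both < v, right if both > v).
Walk from root:
  at 31: 28 <= 31 <= 48, this is the LCA
LCA = 31


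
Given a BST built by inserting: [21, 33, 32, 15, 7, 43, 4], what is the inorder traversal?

Tree insertion order: [21, 33, 32, 15, 7, 43, 4]
Tree (level-order array): [21, 15, 33, 7, None, 32, 43, 4]
Inorder traversal: [4, 7, 15, 21, 32, 33, 43]


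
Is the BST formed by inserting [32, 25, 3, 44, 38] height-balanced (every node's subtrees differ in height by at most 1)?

Tree (level-order array): [32, 25, 44, 3, None, 38]
Definition: a tree is height-balanced if, at every node, |h(left) - h(right)| <= 1 (empty subtree has height -1).
Bottom-up per-node check:
  node 3: h_left=-1, h_right=-1, diff=0 [OK], height=0
  node 25: h_left=0, h_right=-1, diff=1 [OK], height=1
  node 38: h_left=-1, h_right=-1, diff=0 [OK], height=0
  node 44: h_left=0, h_right=-1, diff=1 [OK], height=1
  node 32: h_left=1, h_right=1, diff=0 [OK], height=2
All nodes satisfy the balance condition.
Result: Balanced


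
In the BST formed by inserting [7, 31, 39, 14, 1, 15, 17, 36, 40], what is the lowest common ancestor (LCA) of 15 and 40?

Tree insertion order: [7, 31, 39, 14, 1, 15, 17, 36, 40]
Tree (level-order array): [7, 1, 31, None, None, 14, 39, None, 15, 36, 40, None, 17]
In a BST, the LCA of p=15, q=40 is the first node v on the
root-to-leaf path with p <= v <= q (go left if both < v, right if both > v).
Walk from root:
  at 7: both 15 and 40 > 7, go right
  at 31: 15 <= 31 <= 40, this is the LCA
LCA = 31


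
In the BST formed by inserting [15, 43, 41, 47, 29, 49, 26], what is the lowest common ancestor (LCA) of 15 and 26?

Tree insertion order: [15, 43, 41, 47, 29, 49, 26]
Tree (level-order array): [15, None, 43, 41, 47, 29, None, None, 49, 26]
In a BST, the LCA of p=15, q=26 is the first node v on the
root-to-leaf path with p <= v <= q (go left if both < v, right if both > v).
Walk from root:
  at 15: 15 <= 15 <= 26, this is the LCA
LCA = 15


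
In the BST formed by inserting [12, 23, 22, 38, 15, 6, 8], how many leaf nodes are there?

Tree built from: [12, 23, 22, 38, 15, 6, 8]
Tree (level-order array): [12, 6, 23, None, 8, 22, 38, None, None, 15]
Rule: A leaf has 0 children.
Per-node child counts:
  node 12: 2 child(ren)
  node 6: 1 child(ren)
  node 8: 0 child(ren)
  node 23: 2 child(ren)
  node 22: 1 child(ren)
  node 15: 0 child(ren)
  node 38: 0 child(ren)
Matching nodes: [8, 15, 38]
Count of leaf nodes: 3


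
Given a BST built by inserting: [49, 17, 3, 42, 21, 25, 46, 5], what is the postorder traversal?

Tree insertion order: [49, 17, 3, 42, 21, 25, 46, 5]
Tree (level-order array): [49, 17, None, 3, 42, None, 5, 21, 46, None, None, None, 25]
Postorder traversal: [5, 3, 25, 21, 46, 42, 17, 49]


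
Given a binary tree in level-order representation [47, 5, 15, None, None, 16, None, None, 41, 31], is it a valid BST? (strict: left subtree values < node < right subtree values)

Level-order array: [47, 5, 15, None, None, 16, None, None, 41, 31]
Validate using subtree bounds (lo, hi): at each node, require lo < value < hi,
then recurse left with hi=value and right with lo=value.
Preorder trace (stopping at first violation):
  at node 47 with bounds (-inf, +inf): OK
  at node 5 with bounds (-inf, 47): OK
  at node 15 with bounds (47, +inf): VIOLATION
Node 15 violates its bound: not (47 < 15 < +inf).
Result: Not a valid BST


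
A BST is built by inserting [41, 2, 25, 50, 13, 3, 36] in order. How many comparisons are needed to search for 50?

Search path for 50: 41 -> 50
Found: True
Comparisons: 2


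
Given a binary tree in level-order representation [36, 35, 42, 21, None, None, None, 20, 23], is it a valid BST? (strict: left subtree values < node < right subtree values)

Level-order array: [36, 35, 42, 21, None, None, None, 20, 23]
Validate using subtree bounds (lo, hi): at each node, require lo < value < hi,
then recurse left with hi=value and right with lo=value.
Preorder trace (stopping at first violation):
  at node 36 with bounds (-inf, +inf): OK
  at node 35 with bounds (-inf, 36): OK
  at node 21 with bounds (-inf, 35): OK
  at node 20 with bounds (-inf, 21): OK
  at node 23 with bounds (21, 35): OK
  at node 42 with bounds (36, +inf): OK
No violation found at any node.
Result: Valid BST


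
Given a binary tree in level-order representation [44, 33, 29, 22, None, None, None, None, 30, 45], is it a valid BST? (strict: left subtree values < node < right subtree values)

Level-order array: [44, 33, 29, 22, None, None, None, None, 30, 45]
Validate using subtree bounds (lo, hi): at each node, require lo < value < hi,
then recurse left with hi=value and right with lo=value.
Preorder trace (stopping at first violation):
  at node 44 with bounds (-inf, +inf): OK
  at node 33 with bounds (-inf, 44): OK
  at node 22 with bounds (-inf, 33): OK
  at node 30 with bounds (22, 33): OK
  at node 45 with bounds (22, 30): VIOLATION
Node 45 violates its bound: not (22 < 45 < 30).
Result: Not a valid BST


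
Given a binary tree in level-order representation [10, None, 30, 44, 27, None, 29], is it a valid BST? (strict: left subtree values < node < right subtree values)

Level-order array: [10, None, 30, 44, 27, None, 29]
Validate using subtree bounds (lo, hi): at each node, require lo < value < hi,
then recurse left with hi=value and right with lo=value.
Preorder trace (stopping at first violation):
  at node 10 with bounds (-inf, +inf): OK
  at node 30 with bounds (10, +inf): OK
  at node 44 with bounds (10, 30): VIOLATION
Node 44 violates its bound: not (10 < 44 < 30).
Result: Not a valid BST


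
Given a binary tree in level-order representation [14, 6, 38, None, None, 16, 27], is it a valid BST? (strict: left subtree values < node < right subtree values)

Level-order array: [14, 6, 38, None, None, 16, 27]
Validate using subtree bounds (lo, hi): at each node, require lo < value < hi,
then recurse left with hi=value and right with lo=value.
Preorder trace (stopping at first violation):
  at node 14 with bounds (-inf, +inf): OK
  at node 6 with bounds (-inf, 14): OK
  at node 38 with bounds (14, +inf): OK
  at node 16 with bounds (14, 38): OK
  at node 27 with bounds (38, +inf): VIOLATION
Node 27 violates its bound: not (38 < 27 < +inf).
Result: Not a valid BST


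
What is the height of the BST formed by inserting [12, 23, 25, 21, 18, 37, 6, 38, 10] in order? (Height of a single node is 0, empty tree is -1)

Insertion order: [12, 23, 25, 21, 18, 37, 6, 38, 10]
Tree (level-order array): [12, 6, 23, None, 10, 21, 25, None, None, 18, None, None, 37, None, None, None, 38]
Compute height bottom-up (empty subtree = -1):
  height(10) = 1 + max(-1, -1) = 0
  height(6) = 1 + max(-1, 0) = 1
  height(18) = 1 + max(-1, -1) = 0
  height(21) = 1 + max(0, -1) = 1
  height(38) = 1 + max(-1, -1) = 0
  height(37) = 1 + max(-1, 0) = 1
  height(25) = 1 + max(-1, 1) = 2
  height(23) = 1 + max(1, 2) = 3
  height(12) = 1 + max(1, 3) = 4
Height = 4


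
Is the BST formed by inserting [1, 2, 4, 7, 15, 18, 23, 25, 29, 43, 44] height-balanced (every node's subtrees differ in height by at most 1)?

Tree (level-order array): [1, None, 2, None, 4, None, 7, None, 15, None, 18, None, 23, None, 25, None, 29, None, 43, None, 44]
Definition: a tree is height-balanced if, at every node, |h(left) - h(right)| <= 1 (empty subtree has height -1).
Bottom-up per-node check:
  node 44: h_left=-1, h_right=-1, diff=0 [OK], height=0
  node 43: h_left=-1, h_right=0, diff=1 [OK], height=1
  node 29: h_left=-1, h_right=1, diff=2 [FAIL (|-1-1|=2 > 1)], height=2
  node 25: h_left=-1, h_right=2, diff=3 [FAIL (|-1-2|=3 > 1)], height=3
  node 23: h_left=-1, h_right=3, diff=4 [FAIL (|-1-3|=4 > 1)], height=4
  node 18: h_left=-1, h_right=4, diff=5 [FAIL (|-1-4|=5 > 1)], height=5
  node 15: h_left=-1, h_right=5, diff=6 [FAIL (|-1-5|=6 > 1)], height=6
  node 7: h_left=-1, h_right=6, diff=7 [FAIL (|-1-6|=7 > 1)], height=7
  node 4: h_left=-1, h_right=7, diff=8 [FAIL (|-1-7|=8 > 1)], height=8
  node 2: h_left=-1, h_right=8, diff=9 [FAIL (|-1-8|=9 > 1)], height=9
  node 1: h_left=-1, h_right=9, diff=10 [FAIL (|-1-9|=10 > 1)], height=10
Node 29 violates the condition: |-1 - 1| = 2 > 1.
Result: Not balanced


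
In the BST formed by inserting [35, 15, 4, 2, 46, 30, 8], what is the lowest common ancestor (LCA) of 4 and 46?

Tree insertion order: [35, 15, 4, 2, 46, 30, 8]
Tree (level-order array): [35, 15, 46, 4, 30, None, None, 2, 8]
In a BST, the LCA of p=4, q=46 is the first node v on the
root-to-leaf path with p <= v <= q (go left if both < v, right if both > v).
Walk from root:
  at 35: 4 <= 35 <= 46, this is the LCA
LCA = 35


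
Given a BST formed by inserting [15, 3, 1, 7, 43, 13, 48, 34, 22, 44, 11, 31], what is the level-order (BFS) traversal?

Tree insertion order: [15, 3, 1, 7, 43, 13, 48, 34, 22, 44, 11, 31]
Tree (level-order array): [15, 3, 43, 1, 7, 34, 48, None, None, None, 13, 22, None, 44, None, 11, None, None, 31]
BFS from the root, enqueuing left then right child of each popped node:
  queue [15] -> pop 15, enqueue [3, 43], visited so far: [15]
  queue [3, 43] -> pop 3, enqueue [1, 7], visited so far: [15, 3]
  queue [43, 1, 7] -> pop 43, enqueue [34, 48], visited so far: [15, 3, 43]
  queue [1, 7, 34, 48] -> pop 1, enqueue [none], visited so far: [15, 3, 43, 1]
  queue [7, 34, 48] -> pop 7, enqueue [13], visited so far: [15, 3, 43, 1, 7]
  queue [34, 48, 13] -> pop 34, enqueue [22], visited so far: [15, 3, 43, 1, 7, 34]
  queue [48, 13, 22] -> pop 48, enqueue [44], visited so far: [15, 3, 43, 1, 7, 34, 48]
  queue [13, 22, 44] -> pop 13, enqueue [11], visited so far: [15, 3, 43, 1, 7, 34, 48, 13]
  queue [22, 44, 11] -> pop 22, enqueue [31], visited so far: [15, 3, 43, 1, 7, 34, 48, 13, 22]
  queue [44, 11, 31] -> pop 44, enqueue [none], visited so far: [15, 3, 43, 1, 7, 34, 48, 13, 22, 44]
  queue [11, 31] -> pop 11, enqueue [none], visited so far: [15, 3, 43, 1, 7, 34, 48, 13, 22, 44, 11]
  queue [31] -> pop 31, enqueue [none], visited so far: [15, 3, 43, 1, 7, 34, 48, 13, 22, 44, 11, 31]
Result: [15, 3, 43, 1, 7, 34, 48, 13, 22, 44, 11, 31]


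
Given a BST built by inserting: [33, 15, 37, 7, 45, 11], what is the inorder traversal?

Tree insertion order: [33, 15, 37, 7, 45, 11]
Tree (level-order array): [33, 15, 37, 7, None, None, 45, None, 11]
Inorder traversal: [7, 11, 15, 33, 37, 45]


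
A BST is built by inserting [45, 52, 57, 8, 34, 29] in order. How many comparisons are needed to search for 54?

Search path for 54: 45 -> 52 -> 57
Found: False
Comparisons: 3


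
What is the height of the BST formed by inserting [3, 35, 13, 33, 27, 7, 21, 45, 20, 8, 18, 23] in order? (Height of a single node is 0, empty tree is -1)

Insertion order: [3, 35, 13, 33, 27, 7, 21, 45, 20, 8, 18, 23]
Tree (level-order array): [3, None, 35, 13, 45, 7, 33, None, None, None, 8, 27, None, None, None, 21, None, 20, 23, 18]
Compute height bottom-up (empty subtree = -1):
  height(8) = 1 + max(-1, -1) = 0
  height(7) = 1 + max(-1, 0) = 1
  height(18) = 1 + max(-1, -1) = 0
  height(20) = 1 + max(0, -1) = 1
  height(23) = 1 + max(-1, -1) = 0
  height(21) = 1 + max(1, 0) = 2
  height(27) = 1 + max(2, -1) = 3
  height(33) = 1 + max(3, -1) = 4
  height(13) = 1 + max(1, 4) = 5
  height(45) = 1 + max(-1, -1) = 0
  height(35) = 1 + max(5, 0) = 6
  height(3) = 1 + max(-1, 6) = 7
Height = 7


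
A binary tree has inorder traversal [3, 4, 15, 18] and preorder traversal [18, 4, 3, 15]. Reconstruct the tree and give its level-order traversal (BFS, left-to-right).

Inorder:  [3, 4, 15, 18]
Preorder: [18, 4, 3, 15]
Algorithm: preorder visits root first, so consume preorder in order;
for each root, split the current inorder slice at that value into
left-subtree inorder and right-subtree inorder, then recurse.
Recursive splits:
  root=18; inorder splits into left=[3, 4, 15], right=[]
  root=4; inorder splits into left=[3], right=[15]
  root=3; inorder splits into left=[], right=[]
  root=15; inorder splits into left=[], right=[]
Reconstructed level-order: [18, 4, 3, 15]


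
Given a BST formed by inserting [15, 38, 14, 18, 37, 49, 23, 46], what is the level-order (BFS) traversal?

Tree insertion order: [15, 38, 14, 18, 37, 49, 23, 46]
Tree (level-order array): [15, 14, 38, None, None, 18, 49, None, 37, 46, None, 23]
BFS from the root, enqueuing left then right child of each popped node:
  queue [15] -> pop 15, enqueue [14, 38], visited so far: [15]
  queue [14, 38] -> pop 14, enqueue [none], visited so far: [15, 14]
  queue [38] -> pop 38, enqueue [18, 49], visited so far: [15, 14, 38]
  queue [18, 49] -> pop 18, enqueue [37], visited so far: [15, 14, 38, 18]
  queue [49, 37] -> pop 49, enqueue [46], visited so far: [15, 14, 38, 18, 49]
  queue [37, 46] -> pop 37, enqueue [23], visited so far: [15, 14, 38, 18, 49, 37]
  queue [46, 23] -> pop 46, enqueue [none], visited so far: [15, 14, 38, 18, 49, 37, 46]
  queue [23] -> pop 23, enqueue [none], visited so far: [15, 14, 38, 18, 49, 37, 46, 23]
Result: [15, 14, 38, 18, 49, 37, 46, 23]


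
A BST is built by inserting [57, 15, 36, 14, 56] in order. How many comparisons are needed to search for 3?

Search path for 3: 57 -> 15 -> 14
Found: False
Comparisons: 3


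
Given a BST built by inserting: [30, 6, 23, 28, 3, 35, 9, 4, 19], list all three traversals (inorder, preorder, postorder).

Tree insertion order: [30, 6, 23, 28, 3, 35, 9, 4, 19]
Tree (level-order array): [30, 6, 35, 3, 23, None, None, None, 4, 9, 28, None, None, None, 19]
Inorder (L, root, R): [3, 4, 6, 9, 19, 23, 28, 30, 35]
Preorder (root, L, R): [30, 6, 3, 4, 23, 9, 19, 28, 35]
Postorder (L, R, root): [4, 3, 19, 9, 28, 23, 6, 35, 30]


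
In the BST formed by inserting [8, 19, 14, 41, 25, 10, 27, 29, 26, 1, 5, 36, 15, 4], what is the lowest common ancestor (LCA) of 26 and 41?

Tree insertion order: [8, 19, 14, 41, 25, 10, 27, 29, 26, 1, 5, 36, 15, 4]
Tree (level-order array): [8, 1, 19, None, 5, 14, 41, 4, None, 10, 15, 25, None, None, None, None, None, None, None, None, 27, 26, 29, None, None, None, 36]
In a BST, the LCA of p=26, q=41 is the first node v on the
root-to-leaf path with p <= v <= q (go left if both < v, right if both > v).
Walk from root:
  at 8: both 26 and 41 > 8, go right
  at 19: both 26 and 41 > 19, go right
  at 41: 26 <= 41 <= 41, this is the LCA
LCA = 41


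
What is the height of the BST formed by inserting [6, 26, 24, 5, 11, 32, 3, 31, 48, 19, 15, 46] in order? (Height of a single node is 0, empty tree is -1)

Insertion order: [6, 26, 24, 5, 11, 32, 3, 31, 48, 19, 15, 46]
Tree (level-order array): [6, 5, 26, 3, None, 24, 32, None, None, 11, None, 31, 48, None, 19, None, None, 46, None, 15]
Compute height bottom-up (empty subtree = -1):
  height(3) = 1 + max(-1, -1) = 0
  height(5) = 1 + max(0, -1) = 1
  height(15) = 1 + max(-1, -1) = 0
  height(19) = 1 + max(0, -1) = 1
  height(11) = 1 + max(-1, 1) = 2
  height(24) = 1 + max(2, -1) = 3
  height(31) = 1 + max(-1, -1) = 0
  height(46) = 1 + max(-1, -1) = 0
  height(48) = 1 + max(0, -1) = 1
  height(32) = 1 + max(0, 1) = 2
  height(26) = 1 + max(3, 2) = 4
  height(6) = 1 + max(1, 4) = 5
Height = 5


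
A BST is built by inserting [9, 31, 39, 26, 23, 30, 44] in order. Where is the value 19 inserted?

Starting tree (level order): [9, None, 31, 26, 39, 23, 30, None, 44]
Insertion path: 9 -> 31 -> 26 -> 23
Result: insert 19 as left child of 23
Final tree (level order): [9, None, 31, 26, 39, 23, 30, None, 44, 19]


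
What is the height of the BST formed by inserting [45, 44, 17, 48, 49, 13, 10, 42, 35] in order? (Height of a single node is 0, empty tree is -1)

Insertion order: [45, 44, 17, 48, 49, 13, 10, 42, 35]
Tree (level-order array): [45, 44, 48, 17, None, None, 49, 13, 42, None, None, 10, None, 35]
Compute height bottom-up (empty subtree = -1):
  height(10) = 1 + max(-1, -1) = 0
  height(13) = 1 + max(0, -1) = 1
  height(35) = 1 + max(-1, -1) = 0
  height(42) = 1 + max(0, -1) = 1
  height(17) = 1 + max(1, 1) = 2
  height(44) = 1 + max(2, -1) = 3
  height(49) = 1 + max(-1, -1) = 0
  height(48) = 1 + max(-1, 0) = 1
  height(45) = 1 + max(3, 1) = 4
Height = 4


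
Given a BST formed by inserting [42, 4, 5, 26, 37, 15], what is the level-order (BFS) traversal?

Tree insertion order: [42, 4, 5, 26, 37, 15]
Tree (level-order array): [42, 4, None, None, 5, None, 26, 15, 37]
BFS from the root, enqueuing left then right child of each popped node:
  queue [42] -> pop 42, enqueue [4], visited so far: [42]
  queue [4] -> pop 4, enqueue [5], visited so far: [42, 4]
  queue [5] -> pop 5, enqueue [26], visited so far: [42, 4, 5]
  queue [26] -> pop 26, enqueue [15, 37], visited so far: [42, 4, 5, 26]
  queue [15, 37] -> pop 15, enqueue [none], visited so far: [42, 4, 5, 26, 15]
  queue [37] -> pop 37, enqueue [none], visited so far: [42, 4, 5, 26, 15, 37]
Result: [42, 4, 5, 26, 15, 37]


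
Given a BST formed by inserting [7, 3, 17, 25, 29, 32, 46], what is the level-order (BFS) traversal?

Tree insertion order: [7, 3, 17, 25, 29, 32, 46]
Tree (level-order array): [7, 3, 17, None, None, None, 25, None, 29, None, 32, None, 46]
BFS from the root, enqueuing left then right child of each popped node:
  queue [7] -> pop 7, enqueue [3, 17], visited so far: [7]
  queue [3, 17] -> pop 3, enqueue [none], visited so far: [7, 3]
  queue [17] -> pop 17, enqueue [25], visited so far: [7, 3, 17]
  queue [25] -> pop 25, enqueue [29], visited so far: [7, 3, 17, 25]
  queue [29] -> pop 29, enqueue [32], visited so far: [7, 3, 17, 25, 29]
  queue [32] -> pop 32, enqueue [46], visited so far: [7, 3, 17, 25, 29, 32]
  queue [46] -> pop 46, enqueue [none], visited so far: [7, 3, 17, 25, 29, 32, 46]
Result: [7, 3, 17, 25, 29, 32, 46]


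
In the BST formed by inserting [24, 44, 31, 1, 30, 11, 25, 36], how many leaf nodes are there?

Tree built from: [24, 44, 31, 1, 30, 11, 25, 36]
Tree (level-order array): [24, 1, 44, None, 11, 31, None, None, None, 30, 36, 25]
Rule: A leaf has 0 children.
Per-node child counts:
  node 24: 2 child(ren)
  node 1: 1 child(ren)
  node 11: 0 child(ren)
  node 44: 1 child(ren)
  node 31: 2 child(ren)
  node 30: 1 child(ren)
  node 25: 0 child(ren)
  node 36: 0 child(ren)
Matching nodes: [11, 25, 36]
Count of leaf nodes: 3


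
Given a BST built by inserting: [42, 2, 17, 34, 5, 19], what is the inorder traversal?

Tree insertion order: [42, 2, 17, 34, 5, 19]
Tree (level-order array): [42, 2, None, None, 17, 5, 34, None, None, 19]
Inorder traversal: [2, 5, 17, 19, 34, 42]


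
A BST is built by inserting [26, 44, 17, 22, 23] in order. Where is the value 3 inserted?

Starting tree (level order): [26, 17, 44, None, 22, None, None, None, 23]
Insertion path: 26 -> 17
Result: insert 3 as left child of 17
Final tree (level order): [26, 17, 44, 3, 22, None, None, None, None, None, 23]


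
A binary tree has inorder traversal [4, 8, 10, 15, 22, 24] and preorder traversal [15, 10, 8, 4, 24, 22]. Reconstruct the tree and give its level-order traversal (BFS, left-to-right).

Inorder:  [4, 8, 10, 15, 22, 24]
Preorder: [15, 10, 8, 4, 24, 22]
Algorithm: preorder visits root first, so consume preorder in order;
for each root, split the current inorder slice at that value into
left-subtree inorder and right-subtree inorder, then recurse.
Recursive splits:
  root=15; inorder splits into left=[4, 8, 10], right=[22, 24]
  root=10; inorder splits into left=[4, 8], right=[]
  root=8; inorder splits into left=[4], right=[]
  root=4; inorder splits into left=[], right=[]
  root=24; inorder splits into left=[22], right=[]
  root=22; inorder splits into left=[], right=[]
Reconstructed level-order: [15, 10, 24, 8, 22, 4]


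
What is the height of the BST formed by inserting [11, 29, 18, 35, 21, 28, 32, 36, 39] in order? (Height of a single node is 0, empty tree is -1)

Insertion order: [11, 29, 18, 35, 21, 28, 32, 36, 39]
Tree (level-order array): [11, None, 29, 18, 35, None, 21, 32, 36, None, 28, None, None, None, 39]
Compute height bottom-up (empty subtree = -1):
  height(28) = 1 + max(-1, -1) = 0
  height(21) = 1 + max(-1, 0) = 1
  height(18) = 1 + max(-1, 1) = 2
  height(32) = 1 + max(-1, -1) = 0
  height(39) = 1 + max(-1, -1) = 0
  height(36) = 1 + max(-1, 0) = 1
  height(35) = 1 + max(0, 1) = 2
  height(29) = 1 + max(2, 2) = 3
  height(11) = 1 + max(-1, 3) = 4
Height = 4


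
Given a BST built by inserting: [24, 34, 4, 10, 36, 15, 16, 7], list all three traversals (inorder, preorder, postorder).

Tree insertion order: [24, 34, 4, 10, 36, 15, 16, 7]
Tree (level-order array): [24, 4, 34, None, 10, None, 36, 7, 15, None, None, None, None, None, 16]
Inorder (L, root, R): [4, 7, 10, 15, 16, 24, 34, 36]
Preorder (root, L, R): [24, 4, 10, 7, 15, 16, 34, 36]
Postorder (L, R, root): [7, 16, 15, 10, 4, 36, 34, 24]


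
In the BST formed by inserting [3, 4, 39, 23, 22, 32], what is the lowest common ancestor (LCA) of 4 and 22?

Tree insertion order: [3, 4, 39, 23, 22, 32]
Tree (level-order array): [3, None, 4, None, 39, 23, None, 22, 32]
In a BST, the LCA of p=4, q=22 is the first node v on the
root-to-leaf path with p <= v <= q (go left if both < v, right if both > v).
Walk from root:
  at 3: both 4 and 22 > 3, go right
  at 4: 4 <= 4 <= 22, this is the LCA
LCA = 4


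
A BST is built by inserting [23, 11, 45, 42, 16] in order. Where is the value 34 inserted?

Starting tree (level order): [23, 11, 45, None, 16, 42]
Insertion path: 23 -> 45 -> 42
Result: insert 34 as left child of 42
Final tree (level order): [23, 11, 45, None, 16, 42, None, None, None, 34]


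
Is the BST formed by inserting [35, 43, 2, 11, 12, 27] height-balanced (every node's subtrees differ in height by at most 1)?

Tree (level-order array): [35, 2, 43, None, 11, None, None, None, 12, None, 27]
Definition: a tree is height-balanced if, at every node, |h(left) - h(right)| <= 1 (empty subtree has height -1).
Bottom-up per-node check:
  node 27: h_left=-1, h_right=-1, diff=0 [OK], height=0
  node 12: h_left=-1, h_right=0, diff=1 [OK], height=1
  node 11: h_left=-1, h_right=1, diff=2 [FAIL (|-1-1|=2 > 1)], height=2
  node 2: h_left=-1, h_right=2, diff=3 [FAIL (|-1-2|=3 > 1)], height=3
  node 43: h_left=-1, h_right=-1, diff=0 [OK], height=0
  node 35: h_left=3, h_right=0, diff=3 [FAIL (|3-0|=3 > 1)], height=4
Node 11 violates the condition: |-1 - 1| = 2 > 1.
Result: Not balanced


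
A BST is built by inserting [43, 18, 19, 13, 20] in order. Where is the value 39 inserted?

Starting tree (level order): [43, 18, None, 13, 19, None, None, None, 20]
Insertion path: 43 -> 18 -> 19 -> 20
Result: insert 39 as right child of 20
Final tree (level order): [43, 18, None, 13, 19, None, None, None, 20, None, 39]


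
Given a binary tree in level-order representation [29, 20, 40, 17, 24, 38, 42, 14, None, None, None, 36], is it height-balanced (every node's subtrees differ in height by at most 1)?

Tree (level-order array): [29, 20, 40, 17, 24, 38, 42, 14, None, None, None, 36]
Definition: a tree is height-balanced if, at every node, |h(left) - h(right)| <= 1 (empty subtree has height -1).
Bottom-up per-node check:
  node 14: h_left=-1, h_right=-1, diff=0 [OK], height=0
  node 17: h_left=0, h_right=-1, diff=1 [OK], height=1
  node 24: h_left=-1, h_right=-1, diff=0 [OK], height=0
  node 20: h_left=1, h_right=0, diff=1 [OK], height=2
  node 36: h_left=-1, h_right=-1, diff=0 [OK], height=0
  node 38: h_left=0, h_right=-1, diff=1 [OK], height=1
  node 42: h_left=-1, h_right=-1, diff=0 [OK], height=0
  node 40: h_left=1, h_right=0, diff=1 [OK], height=2
  node 29: h_left=2, h_right=2, diff=0 [OK], height=3
All nodes satisfy the balance condition.
Result: Balanced


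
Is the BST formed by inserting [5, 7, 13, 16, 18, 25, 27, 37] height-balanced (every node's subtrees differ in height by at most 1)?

Tree (level-order array): [5, None, 7, None, 13, None, 16, None, 18, None, 25, None, 27, None, 37]
Definition: a tree is height-balanced if, at every node, |h(left) - h(right)| <= 1 (empty subtree has height -1).
Bottom-up per-node check:
  node 37: h_left=-1, h_right=-1, diff=0 [OK], height=0
  node 27: h_left=-1, h_right=0, diff=1 [OK], height=1
  node 25: h_left=-1, h_right=1, diff=2 [FAIL (|-1-1|=2 > 1)], height=2
  node 18: h_left=-1, h_right=2, diff=3 [FAIL (|-1-2|=3 > 1)], height=3
  node 16: h_left=-1, h_right=3, diff=4 [FAIL (|-1-3|=4 > 1)], height=4
  node 13: h_left=-1, h_right=4, diff=5 [FAIL (|-1-4|=5 > 1)], height=5
  node 7: h_left=-1, h_right=5, diff=6 [FAIL (|-1-5|=6 > 1)], height=6
  node 5: h_left=-1, h_right=6, diff=7 [FAIL (|-1-6|=7 > 1)], height=7
Node 25 violates the condition: |-1 - 1| = 2 > 1.
Result: Not balanced


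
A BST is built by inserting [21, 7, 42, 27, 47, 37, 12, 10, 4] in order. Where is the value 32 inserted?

Starting tree (level order): [21, 7, 42, 4, 12, 27, 47, None, None, 10, None, None, 37]
Insertion path: 21 -> 42 -> 27 -> 37
Result: insert 32 as left child of 37
Final tree (level order): [21, 7, 42, 4, 12, 27, 47, None, None, 10, None, None, 37, None, None, None, None, 32]


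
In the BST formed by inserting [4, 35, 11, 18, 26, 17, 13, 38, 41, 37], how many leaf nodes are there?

Tree built from: [4, 35, 11, 18, 26, 17, 13, 38, 41, 37]
Tree (level-order array): [4, None, 35, 11, 38, None, 18, 37, 41, 17, 26, None, None, None, None, 13]
Rule: A leaf has 0 children.
Per-node child counts:
  node 4: 1 child(ren)
  node 35: 2 child(ren)
  node 11: 1 child(ren)
  node 18: 2 child(ren)
  node 17: 1 child(ren)
  node 13: 0 child(ren)
  node 26: 0 child(ren)
  node 38: 2 child(ren)
  node 37: 0 child(ren)
  node 41: 0 child(ren)
Matching nodes: [13, 26, 37, 41]
Count of leaf nodes: 4


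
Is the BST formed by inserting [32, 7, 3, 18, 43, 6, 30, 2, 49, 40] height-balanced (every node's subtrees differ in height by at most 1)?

Tree (level-order array): [32, 7, 43, 3, 18, 40, 49, 2, 6, None, 30]
Definition: a tree is height-balanced if, at every node, |h(left) - h(right)| <= 1 (empty subtree has height -1).
Bottom-up per-node check:
  node 2: h_left=-1, h_right=-1, diff=0 [OK], height=0
  node 6: h_left=-1, h_right=-1, diff=0 [OK], height=0
  node 3: h_left=0, h_right=0, diff=0 [OK], height=1
  node 30: h_left=-1, h_right=-1, diff=0 [OK], height=0
  node 18: h_left=-1, h_right=0, diff=1 [OK], height=1
  node 7: h_left=1, h_right=1, diff=0 [OK], height=2
  node 40: h_left=-1, h_right=-1, diff=0 [OK], height=0
  node 49: h_left=-1, h_right=-1, diff=0 [OK], height=0
  node 43: h_left=0, h_right=0, diff=0 [OK], height=1
  node 32: h_left=2, h_right=1, diff=1 [OK], height=3
All nodes satisfy the balance condition.
Result: Balanced


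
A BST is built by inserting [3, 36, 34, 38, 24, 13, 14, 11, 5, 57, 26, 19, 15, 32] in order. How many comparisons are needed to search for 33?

Search path for 33: 3 -> 36 -> 34 -> 24 -> 26 -> 32
Found: False
Comparisons: 6


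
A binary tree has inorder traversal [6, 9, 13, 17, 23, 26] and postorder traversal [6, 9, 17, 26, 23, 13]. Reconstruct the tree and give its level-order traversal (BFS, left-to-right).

Inorder:   [6, 9, 13, 17, 23, 26]
Postorder: [6, 9, 17, 26, 23, 13]
Algorithm: postorder visits root last, so walk postorder right-to-left;
each value is the root of the current inorder slice — split it at that
value, recurse on the right subtree first, then the left.
Recursive splits:
  root=13; inorder splits into left=[6, 9], right=[17, 23, 26]
  root=23; inorder splits into left=[17], right=[26]
  root=26; inorder splits into left=[], right=[]
  root=17; inorder splits into left=[], right=[]
  root=9; inorder splits into left=[6], right=[]
  root=6; inorder splits into left=[], right=[]
Reconstructed level-order: [13, 9, 23, 6, 17, 26]


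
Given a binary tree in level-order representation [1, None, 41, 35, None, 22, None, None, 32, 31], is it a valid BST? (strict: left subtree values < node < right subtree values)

Level-order array: [1, None, 41, 35, None, 22, None, None, 32, 31]
Validate using subtree bounds (lo, hi): at each node, require lo < value < hi,
then recurse left with hi=value and right with lo=value.
Preorder trace (stopping at first violation):
  at node 1 with bounds (-inf, +inf): OK
  at node 41 with bounds (1, +inf): OK
  at node 35 with bounds (1, 41): OK
  at node 22 with bounds (1, 35): OK
  at node 32 with bounds (22, 35): OK
  at node 31 with bounds (22, 32): OK
No violation found at any node.
Result: Valid BST


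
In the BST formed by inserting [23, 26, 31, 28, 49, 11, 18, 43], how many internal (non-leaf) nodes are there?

Tree built from: [23, 26, 31, 28, 49, 11, 18, 43]
Tree (level-order array): [23, 11, 26, None, 18, None, 31, None, None, 28, 49, None, None, 43]
Rule: An internal node has at least one child.
Per-node child counts:
  node 23: 2 child(ren)
  node 11: 1 child(ren)
  node 18: 0 child(ren)
  node 26: 1 child(ren)
  node 31: 2 child(ren)
  node 28: 0 child(ren)
  node 49: 1 child(ren)
  node 43: 0 child(ren)
Matching nodes: [23, 11, 26, 31, 49]
Count of internal (non-leaf) nodes: 5


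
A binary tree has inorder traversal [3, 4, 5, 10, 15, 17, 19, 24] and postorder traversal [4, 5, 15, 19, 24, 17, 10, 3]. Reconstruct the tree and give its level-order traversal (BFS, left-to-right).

Inorder:   [3, 4, 5, 10, 15, 17, 19, 24]
Postorder: [4, 5, 15, 19, 24, 17, 10, 3]
Algorithm: postorder visits root last, so walk postorder right-to-left;
each value is the root of the current inorder slice — split it at that
value, recurse on the right subtree first, then the left.
Recursive splits:
  root=3; inorder splits into left=[], right=[4, 5, 10, 15, 17, 19, 24]
  root=10; inorder splits into left=[4, 5], right=[15, 17, 19, 24]
  root=17; inorder splits into left=[15], right=[19, 24]
  root=24; inorder splits into left=[19], right=[]
  root=19; inorder splits into left=[], right=[]
  root=15; inorder splits into left=[], right=[]
  root=5; inorder splits into left=[4], right=[]
  root=4; inorder splits into left=[], right=[]
Reconstructed level-order: [3, 10, 5, 17, 4, 15, 24, 19]
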